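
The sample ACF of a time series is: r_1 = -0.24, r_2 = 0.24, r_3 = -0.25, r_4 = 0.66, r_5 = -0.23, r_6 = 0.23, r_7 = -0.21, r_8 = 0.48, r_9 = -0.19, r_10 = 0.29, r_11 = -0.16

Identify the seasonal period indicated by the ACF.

4

The largest autocorrelation is r_4 = 0.66, with a weaker echo at lag 8 (0.48); the remaining lags stay at or below 0.29.
The dominant spike at lag 4 indicates a seasonal period of 4.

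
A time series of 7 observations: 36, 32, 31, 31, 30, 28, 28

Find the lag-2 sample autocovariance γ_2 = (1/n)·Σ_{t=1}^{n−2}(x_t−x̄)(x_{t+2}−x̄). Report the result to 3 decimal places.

0.402

Mean x̄ = (36 + 32 + 31 + 31 + 30 + 28 + 28)/7 = 30.8571
Σ_{t=1}^{5}(x_t−x̄)(x_{t+2}−x̄) = 2.8163
γ_2 = 2.8163 / 7 = 0.402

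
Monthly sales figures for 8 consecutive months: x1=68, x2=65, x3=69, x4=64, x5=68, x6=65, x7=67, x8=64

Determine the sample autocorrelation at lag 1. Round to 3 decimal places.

-0.748

Mean x̄ = (68 + 65 + 69 + 64 + 68 + 65 + 67 + 64)/8 = 66.2500
Deviations from mean: 1.7500, -1.2500, 2.7500, -2.2500, 1.7500, -1.2500, 0.7500, -2.2500
Σ(x_t−x̄)(x_{t+1}−x̄) = (-2.1875) + (-3.4375) + (-6.1875) + (-3.9375) + (-2.1875) + (-0.9375) + (-1.6875) = -20.5625
Denominator Σ(x_t−x̄)² = 27.5000
r_1 = -20.5625 / 27.5000 = -0.748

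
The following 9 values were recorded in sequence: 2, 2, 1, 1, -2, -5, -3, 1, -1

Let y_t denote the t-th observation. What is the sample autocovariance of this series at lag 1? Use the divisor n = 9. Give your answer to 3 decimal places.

Mean ȳ = (2 + 2 + 1 + 1 − 2 − 5 − 3 + 1 − 1)/9 = -0.4444
Σ_{t=1}^{8}(y_t−ȳ)(y_{t+1}−ȳ) = 23.5802
γ_1 = 23.5802 / 9 = 2.620

2.620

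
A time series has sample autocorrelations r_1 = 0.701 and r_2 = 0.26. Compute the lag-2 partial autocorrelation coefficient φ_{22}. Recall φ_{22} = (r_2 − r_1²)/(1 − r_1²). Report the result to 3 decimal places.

φ_{22} = (r_2 − r_1²) / (1 − r_1²)
r_1² = (0.701)² = 0.491401
Numerator = 0.26 − 0.4914 = -0.2314; denominator = 1 − 0.4914 = 0.5086
φ_{22} = -0.2314 / 0.5086 = -0.455

-0.455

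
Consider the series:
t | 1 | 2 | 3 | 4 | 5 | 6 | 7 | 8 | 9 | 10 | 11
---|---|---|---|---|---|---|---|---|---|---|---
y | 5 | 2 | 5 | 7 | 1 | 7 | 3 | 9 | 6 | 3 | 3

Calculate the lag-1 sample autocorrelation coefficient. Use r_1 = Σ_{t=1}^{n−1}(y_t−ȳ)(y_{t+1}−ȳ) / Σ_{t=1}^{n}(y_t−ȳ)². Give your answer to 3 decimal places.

Mean ȳ = (5 + 2 + 5 + 7 + 1 + 7 + 3 + 9 + 6 + 3 + 3)/11 = 4.6364
Numerator Σ_{t=1}^{10}(y_t−ȳ)(y_{t+1}−ȳ) = -22.8595
Denominator Σ(y_t−ȳ)² = 60.5455
r_1 = -22.8595 / 60.5455 = -0.378

-0.378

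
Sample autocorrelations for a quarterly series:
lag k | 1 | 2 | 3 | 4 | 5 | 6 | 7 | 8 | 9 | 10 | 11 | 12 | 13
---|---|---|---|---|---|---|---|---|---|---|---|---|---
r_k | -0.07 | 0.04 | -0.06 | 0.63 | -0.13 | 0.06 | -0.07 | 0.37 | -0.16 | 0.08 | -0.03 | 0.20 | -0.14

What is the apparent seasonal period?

4

The largest autocorrelation is r_4 = 0.63, with weaker echoes at lags 8 (0.37) and 12 (0.20); the remaining lags stay at or below 0.08.
The dominant spike at lag 4 indicates a seasonal period of 4.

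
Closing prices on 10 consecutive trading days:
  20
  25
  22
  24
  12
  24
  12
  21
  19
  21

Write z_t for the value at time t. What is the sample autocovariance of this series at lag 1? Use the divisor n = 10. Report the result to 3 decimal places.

-8.800

Mean z̄ = (20 + 25 + 22 + 24 + 12 + 24 + 12 + 21 + 19 + 21)/10 = 20.0000
Σ_{t=1}^{9}(z_t−z̄)(z_{t+1}−z̄) = -88.0000
γ_1 = -88.0000 / 10 = -8.800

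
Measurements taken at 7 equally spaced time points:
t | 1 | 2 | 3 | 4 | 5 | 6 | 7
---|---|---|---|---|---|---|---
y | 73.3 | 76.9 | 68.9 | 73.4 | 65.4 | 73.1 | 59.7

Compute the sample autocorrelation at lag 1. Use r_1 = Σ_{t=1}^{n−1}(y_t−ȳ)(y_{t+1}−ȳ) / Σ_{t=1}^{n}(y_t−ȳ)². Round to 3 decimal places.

Mean ȳ = (73.3 + 76.9 + 68.9 + 73.4 + 65.4 + 73.1 + 59.7)/7 = 70.1000
Numerator Σ_{t=1}^{6}(y_t−ȳ)(y_{t+1}−ȳ) = -51.1700
Denominator Σ(y_t−ȳ)² = 208.0600
r_1 = -51.1700 / 208.0600 = -0.246

-0.246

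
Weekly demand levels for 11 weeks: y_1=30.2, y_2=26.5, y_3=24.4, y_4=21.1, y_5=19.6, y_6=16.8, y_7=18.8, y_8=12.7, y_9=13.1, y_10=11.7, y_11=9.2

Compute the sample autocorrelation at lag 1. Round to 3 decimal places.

0.647

Mean ȳ = (30.2 + 26.5 + 24.4 + 21.1 + 19.6 + 16.8 + 18.8 + 12.7 + 13.1 + 11.7 + 9.2)/11 = 18.5545
Numerator Σ_{t=1}^{10}(y_t−ȳ)(y_{t+1}−ȳ) = 286.2552
Denominator Σ(y_t−ȳ)² = 442.1473
r_1 = 286.2552 / 442.1473 = 0.647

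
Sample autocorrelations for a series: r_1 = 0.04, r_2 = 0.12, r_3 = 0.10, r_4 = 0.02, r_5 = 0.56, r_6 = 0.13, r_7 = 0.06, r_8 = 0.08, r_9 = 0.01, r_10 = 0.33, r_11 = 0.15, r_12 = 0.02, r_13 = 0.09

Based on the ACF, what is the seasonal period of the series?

The largest autocorrelation is r_5 = 0.56, with a weaker echo at lag 10 (0.33); the remaining lags stay at or below 0.15.
The dominant spike at lag 5 indicates a seasonal period of 5.

5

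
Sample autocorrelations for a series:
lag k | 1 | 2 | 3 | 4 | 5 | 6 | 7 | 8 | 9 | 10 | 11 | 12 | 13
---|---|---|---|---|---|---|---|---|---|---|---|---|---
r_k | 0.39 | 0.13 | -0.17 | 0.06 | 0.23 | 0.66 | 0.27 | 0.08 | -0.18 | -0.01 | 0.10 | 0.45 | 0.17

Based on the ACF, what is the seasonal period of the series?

6

The largest autocorrelation is r_6 = 0.66, with a weaker echo at lag 12 (0.45); the remaining lags stay at or below 0.39. The elevated value at lag 1 (0.39), dropping to 0.13 at lag 2, reflects decaying short-term dependence rather than seasonality.
The dominant spike at lag 6 indicates a seasonal period of 6.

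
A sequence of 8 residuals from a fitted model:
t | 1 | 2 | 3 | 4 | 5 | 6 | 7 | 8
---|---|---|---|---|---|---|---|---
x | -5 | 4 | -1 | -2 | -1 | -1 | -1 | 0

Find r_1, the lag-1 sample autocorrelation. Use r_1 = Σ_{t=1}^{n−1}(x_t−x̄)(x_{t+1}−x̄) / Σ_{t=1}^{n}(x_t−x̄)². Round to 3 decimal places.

-0.478

Mean x̄ = (-5 + 4 − 1 − 2 − 1 − 1 − 1 + 0)/8 = -0.8750
Deviations from mean: -4.1250, 4.8750, -0.1250, -1.1250, -0.1250, -0.1250, -0.1250, 0.8750
Σ(x_t−x̄)(x_{t+1}−x̄) = (-20.1094) + (-0.6094) + (0.1406) + (0.1406) + (0.0156) + (0.0156) + (-0.1094) = -20.5156
Denominator Σ(x_t−x̄)² = 42.8750
r_1 = -20.5156 / 42.8750 = -0.478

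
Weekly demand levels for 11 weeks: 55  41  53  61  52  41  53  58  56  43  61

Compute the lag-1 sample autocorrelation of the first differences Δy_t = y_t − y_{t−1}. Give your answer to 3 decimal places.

First differences Δy: -14, 12, 8, -9, -11, 12, 5, -2, -13, 18
Mean of differences = 0.6000
Numerator Σ(Δy_t−Δȳ)(Δy_{t+1}−Δȳ) = -336.5600
Denominator Σ(Δy_t−Δȳ)² = 1268.4000
r_1(Δy) = -336.5600 / 1268.4000 = -0.265

-0.265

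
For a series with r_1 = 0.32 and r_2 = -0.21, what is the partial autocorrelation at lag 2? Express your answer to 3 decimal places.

φ_{22} = (r_2 − r_1²) / (1 − r_1²)
r_1² = (0.32)² = 0.1024
Numerator = -0.21 − 0.1024 = -0.3124; denominator = 1 − 0.1024 = 0.8976
φ_{22} = -0.3124 / 0.8976 = -0.348

-0.348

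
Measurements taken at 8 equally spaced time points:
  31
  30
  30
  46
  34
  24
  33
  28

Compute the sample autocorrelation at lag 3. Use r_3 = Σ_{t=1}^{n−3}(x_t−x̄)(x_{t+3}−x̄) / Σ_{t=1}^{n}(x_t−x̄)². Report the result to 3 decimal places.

0.014

Mean x̄ = (31 + 30 + 30 + 46 + 34 + 24 + 33 + 28)/8 = 32.0000
Σ(x_t−x̄)(x_{t+3}−x̄) = (-14.0000) + (-4.0000) + (16.0000) + (14.0000) + (-8.0000) = 4.0000
Denominator Σ(x_t−x̄)² = 290.0000
r_3 = 4.0000 / 290.0000 = 0.014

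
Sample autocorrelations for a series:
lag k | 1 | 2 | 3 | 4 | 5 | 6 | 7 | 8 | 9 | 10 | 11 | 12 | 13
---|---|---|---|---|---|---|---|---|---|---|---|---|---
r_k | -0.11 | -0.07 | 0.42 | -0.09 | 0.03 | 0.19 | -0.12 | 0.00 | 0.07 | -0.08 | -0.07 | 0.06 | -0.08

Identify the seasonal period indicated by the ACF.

3

The largest autocorrelation is r_3 = 0.42, with a weaker echo at lag 6 (0.19); the remaining lags stay at or below 0.07.
The dominant spike at lag 3 indicates a seasonal period of 3.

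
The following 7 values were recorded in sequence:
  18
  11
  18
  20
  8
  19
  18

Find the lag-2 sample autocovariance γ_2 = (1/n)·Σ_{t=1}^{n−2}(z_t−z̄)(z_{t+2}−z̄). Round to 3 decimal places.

-5.143

Mean z̄ = (18 + 11 + 18 + 20 + 8 + 19 + 18)/7 = 16.0000
Σ_{t=1}^{5}(z_t−z̄)(z_{t+2}−z̄) = -36.0000
γ_2 = -36.0000 / 7 = -5.143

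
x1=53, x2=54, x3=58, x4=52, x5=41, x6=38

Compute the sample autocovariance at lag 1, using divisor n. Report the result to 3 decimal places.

25.481

Mean x̄ = (53 + 54 + 58 + 52 + 41 + 38)/6 = 49.3333
Σ_{t=1}^{5}(x_t−x̄)(x_{t+1}−x̄) = 152.8889
γ_1 = 152.8889 / 6 = 25.481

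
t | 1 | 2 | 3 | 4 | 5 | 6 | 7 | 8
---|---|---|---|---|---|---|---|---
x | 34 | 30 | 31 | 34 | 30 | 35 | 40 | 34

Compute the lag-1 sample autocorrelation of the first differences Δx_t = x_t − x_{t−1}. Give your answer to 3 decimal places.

First differences Δx: -4, 1, 3, -4, 5, 5, -6
Mean of differences = 0.0000
Numerator Σ(Δx_t−Δx̄)(Δx_{t+1}−Δx̄) = -38.0000
Denominator Σ(Δx_t−Δx̄)² = 128.0000
r_1(Δx) = -38.0000 / 128.0000 = -0.297

-0.297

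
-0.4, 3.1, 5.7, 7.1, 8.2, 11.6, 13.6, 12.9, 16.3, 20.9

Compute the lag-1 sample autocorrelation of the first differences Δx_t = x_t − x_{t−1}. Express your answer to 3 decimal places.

First differences Δx: 3.5, 2.6, 1.4, 1.1, 3.4, 2.0, -0.7, 3.4, 4.6
Mean of differences = 2.3667
Numerator Σ(Δx_t−Δx̄)(Δx_{t+1}−Δx̄) = -0.1611
Denominator Σ(Δx_t−Δx̄)² = 20.5400
r_1(Δx) = -0.1611 / 20.5400 = -0.008

-0.008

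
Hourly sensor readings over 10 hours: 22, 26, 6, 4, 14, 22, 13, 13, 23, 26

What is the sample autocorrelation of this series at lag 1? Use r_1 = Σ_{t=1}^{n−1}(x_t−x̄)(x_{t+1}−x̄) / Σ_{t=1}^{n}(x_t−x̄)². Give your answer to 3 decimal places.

Mean x̄ = (22 + 26 + 6 + 4 + 14 + 22 + 13 + 13 + 23 + 26)/10 = 16.9000
Numerator Σ_{t=1}^{9}(x_t−x̄)(x_{t+1}−x̄) = 137.4900
Denominator Σ(x_t−x̄)² = 578.9000
r_1 = 137.4900 / 578.9000 = 0.238

0.238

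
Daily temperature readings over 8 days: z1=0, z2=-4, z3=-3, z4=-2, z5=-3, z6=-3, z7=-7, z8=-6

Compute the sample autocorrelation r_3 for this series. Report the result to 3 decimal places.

-0.037

Mean z̄ = (0 − 4 − 3 − 2 − 3 − 3 − 7 − 6)/8 = -3.5000
Deviations from mean: 3.5000, -0.5000, 0.5000, 1.5000, 0.5000, 0.5000, -3.5000, -2.5000
Numerator Σ_{t=1}^{5}(z_t−z̄)(z_{t+3}−z̄) = -1.2500
Denominator Σ(z_t−z̄)² = 34.0000
r_3 = -1.2500 / 34.0000 = -0.037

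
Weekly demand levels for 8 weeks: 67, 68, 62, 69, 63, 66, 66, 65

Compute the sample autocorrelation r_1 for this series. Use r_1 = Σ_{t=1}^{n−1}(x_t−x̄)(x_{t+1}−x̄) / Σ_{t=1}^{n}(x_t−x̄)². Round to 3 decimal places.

Mean x̄ = (67 + 68 + 62 + 69 + 63 + 66 + 66 + 65)/8 = 65.7500
Deviations from mean: 1.2500, 2.2500, -3.7500, 3.2500, -2.7500, 0.2500, 0.2500, -0.7500
Numerator Σ_{t=1}^{7}(x_t−x̄)(x_{t+1}−x̄) = -27.5625
Denominator Σ(x_t−x̄)² = 39.5000
r_1 = -27.5625 / 39.5000 = -0.698

-0.698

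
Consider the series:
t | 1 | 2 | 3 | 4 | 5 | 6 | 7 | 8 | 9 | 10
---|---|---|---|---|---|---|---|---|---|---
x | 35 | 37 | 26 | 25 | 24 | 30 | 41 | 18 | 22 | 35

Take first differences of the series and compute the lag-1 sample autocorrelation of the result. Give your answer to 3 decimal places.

-0.243

First differences Δx: 2, -11, -1, -1, 6, 11, -23, 4, 13
Mean of differences = 0.0000
Numerator Σ(Δx_t−Δx̄)(Δx_{t+1}−Δx̄) = -243.0000
Denominator Σ(Δx_t−Δx̄)² = 998.0000
r_1(Δx) = -243.0000 / 998.0000 = -0.243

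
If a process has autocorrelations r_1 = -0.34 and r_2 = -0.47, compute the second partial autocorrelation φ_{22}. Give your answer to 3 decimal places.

φ_{22} = (r_2 − r_1²) / (1 − r_1²)
r_1² = (-0.34)² = 0.1156
Numerator = -0.47 − 0.1156 = -0.5856; denominator = 1 − 0.1156 = 0.8844
φ_{22} = -0.5856 / 0.8844 = -0.662

-0.662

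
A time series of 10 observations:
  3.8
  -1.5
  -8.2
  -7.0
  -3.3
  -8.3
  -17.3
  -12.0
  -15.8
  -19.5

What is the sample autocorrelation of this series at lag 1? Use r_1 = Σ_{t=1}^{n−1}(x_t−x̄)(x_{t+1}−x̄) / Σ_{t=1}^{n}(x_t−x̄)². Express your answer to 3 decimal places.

Mean x̄ = (3.8 − 1.5 − 8.2 − 7.0 − 3.3 − 8.3 − 17.3 − 12.0 − 15.8 − 19.5)/10 = -8.9100
Numerator Σ_{t=1}^{9}(x_t−x̄)(x_{t+1}−x̄) = 229.9979
Denominator Σ(x_t−x̄)² = 492.0090
r_1 = 229.9979 / 492.0090 = 0.467

0.467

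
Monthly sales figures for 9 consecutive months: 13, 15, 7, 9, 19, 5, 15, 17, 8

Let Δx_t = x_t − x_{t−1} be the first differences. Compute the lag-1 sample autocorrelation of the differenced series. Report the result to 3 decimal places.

First differences Δx: 2, -8, 2, 10, -14, 10, 2, -9
Mean of differences = -0.6250
Numerator Σ(Δx_t−Δx̄)(Δx_{t+1}−Δx̄) = -289.1406
Denominator Σ(Δx_t−Δx̄)² = 549.8750
r_1(Δx) = -289.1406 / 549.8750 = -0.526

-0.526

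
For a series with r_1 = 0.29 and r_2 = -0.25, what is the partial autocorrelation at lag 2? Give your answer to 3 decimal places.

-0.365

φ_{22} = (r_2 − r_1²) / (1 − r_1²)
r_1² = (0.29)² = 0.0841
Numerator = -0.25 − 0.0841 = -0.3341; denominator = 1 − 0.0841 = 0.9159
φ_{22} = -0.3341 / 0.9159 = -0.365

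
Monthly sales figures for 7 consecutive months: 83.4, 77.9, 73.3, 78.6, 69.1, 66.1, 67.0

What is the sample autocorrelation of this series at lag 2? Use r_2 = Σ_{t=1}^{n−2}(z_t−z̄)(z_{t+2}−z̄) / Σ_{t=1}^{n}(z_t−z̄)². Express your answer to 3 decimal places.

Mean z̄ = (83.4 + 77.9 + 73.3 + 78.6 + 69.1 + 66.1 + 67.0)/7 = 73.6286
Deviations from mean: 9.7714, 4.2714, -0.3286, 4.9714, -4.5286, -7.5286, -6.6286
Σ(z_t−z̄)(z_{t+2}−z̄) = (-3.2106) + (21.2351) + (1.4880) + (-37.4278) + (30.0180) = 12.1027
Denominator Σ(z_t−z̄)² = 259.6743
r_2 = 12.1027 / 259.6743 = 0.047

0.047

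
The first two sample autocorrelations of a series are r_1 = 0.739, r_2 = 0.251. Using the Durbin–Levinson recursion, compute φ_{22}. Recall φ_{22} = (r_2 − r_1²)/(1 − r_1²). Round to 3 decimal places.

φ_{22} = (r_2 − r_1²) / (1 − r_1²)
r_1² = (0.739)² = 0.546121
Numerator = 0.251 − 0.5461 = -0.2951; denominator = 1 − 0.5461 = 0.4539
φ_{22} = -0.2951 / 0.4539 = -0.650

-0.650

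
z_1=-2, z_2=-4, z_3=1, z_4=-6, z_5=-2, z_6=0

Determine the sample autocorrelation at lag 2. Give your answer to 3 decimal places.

Mean z̄ = (-2 − 4 + 1 − 6 − 2 + 0)/6 = -2.1667
Σ(z_t−z̄)(z_{t+2}−z̄) = (0.5278) + (7.0278) + (0.5278) + (-8.3056) = -0.2222
Denominator Σ(z_t−z̄)² = 32.8333
r_2 = -0.2222 / 32.8333 = -0.007

-0.007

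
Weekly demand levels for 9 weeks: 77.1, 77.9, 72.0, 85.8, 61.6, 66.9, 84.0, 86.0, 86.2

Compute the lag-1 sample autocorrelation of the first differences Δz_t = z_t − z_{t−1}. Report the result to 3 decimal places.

First differences Δz: 0.8, -5.9, 13.8, -24.2, 5.3, 17.1, 2.0, 0.2
Mean of differences = 1.1375
Numerator Σ(Δz_t−Δz̄)(Δz_{t+1}−Δz̄) = -433.6377
Denominator Σ(Δz_t−Δz̄)² = 1125.7188
r_1(Δz) = -433.6377 / 1125.7188 = -0.385

-0.385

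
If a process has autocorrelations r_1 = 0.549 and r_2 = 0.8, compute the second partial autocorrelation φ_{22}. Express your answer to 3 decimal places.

0.714

φ_{22} = (r_2 − r_1²) / (1 − r_1²)
r_1² = (0.549)² = 0.301401
Numerator = 0.8 − 0.3014 = 0.4986; denominator = 1 − 0.3014 = 0.6986
φ_{22} = 0.4986 / 0.6986 = 0.714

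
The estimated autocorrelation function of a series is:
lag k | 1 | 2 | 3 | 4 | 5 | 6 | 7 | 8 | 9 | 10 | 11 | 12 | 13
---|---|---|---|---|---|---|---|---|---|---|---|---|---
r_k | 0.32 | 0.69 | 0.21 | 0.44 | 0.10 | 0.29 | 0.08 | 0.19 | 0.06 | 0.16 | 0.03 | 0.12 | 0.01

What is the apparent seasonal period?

2

The largest autocorrelation is r_2 = 0.69, with a weaker echo at lag 4 (0.44); the remaining lags stay at or below 0.32.
The dominant spike at lag 2 indicates a seasonal period of 2.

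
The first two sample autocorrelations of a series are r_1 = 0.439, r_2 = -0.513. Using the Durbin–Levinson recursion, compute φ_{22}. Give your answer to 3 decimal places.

-0.874

φ_{22} = (r_2 − r_1²) / (1 − r_1²)
r_1² = (0.439)² = 0.192721
Numerator = -0.513 − 0.1927 = -0.7057; denominator = 1 − 0.1927 = 0.8073
φ_{22} = -0.7057 / 0.8073 = -0.874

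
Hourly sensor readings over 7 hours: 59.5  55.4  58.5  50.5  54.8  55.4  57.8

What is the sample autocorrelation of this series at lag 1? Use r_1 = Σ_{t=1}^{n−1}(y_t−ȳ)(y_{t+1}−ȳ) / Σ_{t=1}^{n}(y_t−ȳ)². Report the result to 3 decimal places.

Mean ȳ = (59.5 + 55.4 + 58.5 + 50.5 + 54.8 + 55.4 + 57.8)/7 = 55.9857
Deviations from mean: 3.5143, -0.5857, 2.5143, -5.4857, -1.1857, -0.5857, 1.8143
Σ(y_t−ȳ)(y_{t+1}−ȳ) = (-2.0584) + (-1.4727) + (-13.7927) + (6.5045) + (0.6945) + (-1.0627) = -11.1873
Denominator Σ(y_t−ȳ)² = 54.1486
r_1 = -11.1873 / 54.1486 = -0.207

-0.207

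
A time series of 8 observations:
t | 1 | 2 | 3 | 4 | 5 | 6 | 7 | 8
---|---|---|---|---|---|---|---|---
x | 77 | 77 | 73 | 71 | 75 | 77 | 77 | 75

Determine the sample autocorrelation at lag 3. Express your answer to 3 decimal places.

Mean x̄ = (77 + 77 + 73 + 71 + 75 + 77 + 77 + 75)/8 = 75.2500
Deviations from mean: 1.7500, 1.7500, -2.2500, -4.2500, -0.2500, 1.7500, 1.7500, -0.2500
Σ(x_t−x̄)(x_{t+3}−x̄) = (-7.4375) + (-0.4375) + (-3.9375) + (-7.4375) + (0.0625) = -19.1875
Denominator Σ(x_t−x̄)² = 35.5000
r_3 = -19.1875 / 35.5000 = -0.540

-0.540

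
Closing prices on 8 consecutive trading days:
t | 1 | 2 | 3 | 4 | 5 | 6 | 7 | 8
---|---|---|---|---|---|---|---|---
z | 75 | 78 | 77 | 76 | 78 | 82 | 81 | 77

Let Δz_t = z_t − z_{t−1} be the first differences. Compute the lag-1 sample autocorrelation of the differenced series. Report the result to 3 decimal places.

First differences Δz: 3, -1, -1, 2, 4, -1, -4
Mean of differences = 0.2857
Numerator Σ(Δz_t−Δz̄)(Δz_{t+1}−Δz̄) = 3.0612
Denominator Σ(Δz_t−Δz̄)² = 47.4286
r_1(Δz) = 3.0612 / 47.4286 = 0.065

0.065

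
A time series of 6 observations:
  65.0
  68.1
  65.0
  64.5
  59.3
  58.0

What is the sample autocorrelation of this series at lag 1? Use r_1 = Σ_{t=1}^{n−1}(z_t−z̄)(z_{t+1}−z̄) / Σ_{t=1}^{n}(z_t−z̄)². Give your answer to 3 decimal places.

0.467

Mean z̄ = (65.0 + 68.1 + 65.0 + 64.5 + 59.3 + 58.0)/6 = 63.3167
Σ(z_t−z̄)(z_{t+1}−z̄) = (8.0519) + (8.0519) + (1.9919) + (-4.7531) + (21.3553) = 34.6981
Denominator Σ(z_t−z̄)² = 74.3483
r_1 = 34.6981 / 74.3483 = 0.467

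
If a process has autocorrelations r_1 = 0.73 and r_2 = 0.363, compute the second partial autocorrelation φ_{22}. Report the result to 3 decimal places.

-0.364

φ_{22} = (r_2 − r_1²) / (1 − r_1²)
r_1² = (0.73)² = 0.5329
Numerator = 0.363 − 0.5329 = -0.1699; denominator = 1 − 0.5329 = 0.4671
φ_{22} = -0.1699 / 0.4671 = -0.364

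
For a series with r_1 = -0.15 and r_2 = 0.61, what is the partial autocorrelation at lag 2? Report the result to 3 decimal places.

φ_{22} = (r_2 − r_1²) / (1 − r_1²)
r_1² = (-0.15)² = 0.0225
Numerator = 0.61 − 0.0225 = 0.5875; denominator = 1 − 0.0225 = 0.9775
φ_{22} = 0.5875 / 0.9775 = 0.601

0.601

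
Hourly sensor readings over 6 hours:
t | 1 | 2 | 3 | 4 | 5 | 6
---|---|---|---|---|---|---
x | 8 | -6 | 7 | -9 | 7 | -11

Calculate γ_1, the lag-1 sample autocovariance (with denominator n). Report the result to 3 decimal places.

-49.019

Mean x̄ = (8 − 6 + 7 − 9 + 7 − 11)/6 = -0.6667
Σ_{t=1}^{5}(x_t−x̄)(x_{t+1}−x̄) = -294.1111
γ_1 = -294.1111 / 6 = -49.019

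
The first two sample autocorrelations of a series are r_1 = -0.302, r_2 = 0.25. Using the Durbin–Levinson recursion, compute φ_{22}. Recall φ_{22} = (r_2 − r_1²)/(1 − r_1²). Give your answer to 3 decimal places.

φ_{22} = (r_2 − r_1²) / (1 − r_1²)
r_1² = (-0.302)² = 0.091204
Numerator = 0.25 − 0.0912 = 0.1588; denominator = 1 − 0.0912 = 0.9088
φ_{22} = 0.1588 / 0.9088 = 0.175

0.175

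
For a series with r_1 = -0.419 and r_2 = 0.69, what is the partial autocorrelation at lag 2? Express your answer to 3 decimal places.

0.624

φ_{22} = (r_2 − r_1²) / (1 − r_1²)
r_1² = (-0.419)² = 0.175561
Numerator = 0.69 − 0.1756 = 0.5144; denominator = 1 − 0.1756 = 0.8244
φ_{22} = 0.5144 / 0.8244 = 0.624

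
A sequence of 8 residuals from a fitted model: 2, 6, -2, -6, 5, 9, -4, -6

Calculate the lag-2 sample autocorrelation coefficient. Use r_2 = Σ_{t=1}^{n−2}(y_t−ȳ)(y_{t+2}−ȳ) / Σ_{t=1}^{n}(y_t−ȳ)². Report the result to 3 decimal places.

Mean ȳ = (2 + 6 − 2 − 6 + 5 + 9 − 4 − 6)/8 = 0.5000
Deviations from mean: 1.5000, 5.5000, -2.5000, -6.5000, 4.5000, 8.5000, -4.5000, -6.5000
Σ(y_t−ȳ)(y_{t+2}−ȳ) = (-3.7500) + (-35.7500) + (-11.2500) + (-55.2500) + (-20.2500) + (-55.2500) = -181.5000
Denominator Σ(y_t−ȳ)² = 236.0000
r_2 = -181.5000 / 236.0000 = -0.769

-0.769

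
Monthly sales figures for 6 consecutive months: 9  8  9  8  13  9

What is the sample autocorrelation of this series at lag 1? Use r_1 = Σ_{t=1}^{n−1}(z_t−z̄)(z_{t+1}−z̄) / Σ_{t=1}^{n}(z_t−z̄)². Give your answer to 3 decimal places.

-0.276

Mean z̄ = (9 + 8 + 9 + 8 + 13 + 9)/6 = 9.3333
Deviations from mean: -0.3333, -1.3333, -0.3333, -1.3333, 3.6667, -0.3333
Numerator Σ_{t=1}^{5}(z_t−z̄)(z_{t+1}−z̄) = -4.7778
Denominator Σ(z_t−z̄)² = 17.3333
r_1 = -4.7778 / 17.3333 = -0.276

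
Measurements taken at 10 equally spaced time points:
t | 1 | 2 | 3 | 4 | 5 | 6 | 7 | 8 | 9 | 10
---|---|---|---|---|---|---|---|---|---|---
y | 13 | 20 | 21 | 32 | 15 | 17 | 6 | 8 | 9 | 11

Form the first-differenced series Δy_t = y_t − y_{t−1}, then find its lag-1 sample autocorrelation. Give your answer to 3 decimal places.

-0.414

First differences Δy: 7, 1, 11, -17, 2, -11, 2, 1, 2
Mean of differences = -0.2222
Numerator Σ(Δy_t−Δȳ)(Δy_{t+1}−Δȳ) = -245.4938
Denominator Σ(Δy_t−Δȳ)² = 593.5556
r_1(Δy) = -245.4938 / 593.5556 = -0.414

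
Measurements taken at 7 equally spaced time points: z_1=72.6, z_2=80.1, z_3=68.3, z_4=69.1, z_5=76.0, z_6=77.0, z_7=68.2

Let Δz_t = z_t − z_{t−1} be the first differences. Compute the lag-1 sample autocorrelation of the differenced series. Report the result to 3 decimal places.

First differences Δz: 7.5, -11.8, 0.8, 6.9, 1.0, -8.8
Mean of differences = -0.7333
Numerator Σ(Δz_t−Δz̄)(Δz_{t+1}−Δz̄) = -97.1311
Denominator Σ(Δz_t−Δz̄)² = 318.9533
r_1(Δz) = -97.1311 / 318.9533 = -0.305

-0.305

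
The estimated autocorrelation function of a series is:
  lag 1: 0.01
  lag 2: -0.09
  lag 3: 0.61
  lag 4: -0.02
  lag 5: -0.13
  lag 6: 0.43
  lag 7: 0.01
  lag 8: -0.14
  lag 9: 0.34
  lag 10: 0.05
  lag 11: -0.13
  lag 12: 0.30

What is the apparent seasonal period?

3

The largest autocorrelation is r_3 = 0.61, with weaker echoes at lags 6 (0.43), 9 (0.34) and 12 (0.30); the remaining lags stay at or below 0.05.
The dominant spike at lag 3 indicates a seasonal period of 3.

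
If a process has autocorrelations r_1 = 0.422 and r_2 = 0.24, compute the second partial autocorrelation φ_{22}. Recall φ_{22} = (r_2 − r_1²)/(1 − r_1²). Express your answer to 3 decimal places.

φ_{22} = (r_2 − r_1²) / (1 − r_1²)
r_1² = (0.422)² = 0.178084
Numerator = 0.24 − 0.1781 = 0.0619; denominator = 1 − 0.1781 = 0.8219
φ_{22} = 0.0619 / 0.8219 = 0.075

0.075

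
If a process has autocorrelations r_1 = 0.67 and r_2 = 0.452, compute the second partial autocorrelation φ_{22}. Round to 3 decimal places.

0.006

φ_{22} = (r_2 − r_1²) / (1 − r_1²)
r_1² = (0.67)² = 0.4489
Numerator = 0.452 − 0.4489 = 0.0031; denominator = 1 − 0.4489 = 0.5511
φ_{22} = 0.0031 / 0.5511 = 0.006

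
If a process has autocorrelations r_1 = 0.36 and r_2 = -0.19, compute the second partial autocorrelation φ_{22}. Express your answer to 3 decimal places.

-0.367

φ_{22} = (r_2 − r_1²) / (1 − r_1²)
r_1² = (0.36)² = 0.1296
Numerator = -0.19 − 0.1296 = -0.3196; denominator = 1 − 0.1296 = 0.8704
φ_{22} = -0.3196 / 0.8704 = -0.367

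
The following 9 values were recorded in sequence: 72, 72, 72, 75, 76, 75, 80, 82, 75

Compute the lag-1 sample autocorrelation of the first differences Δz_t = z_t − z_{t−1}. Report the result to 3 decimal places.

First differences Δz: 0, 0, 3, 1, -1, 5, 2, -7
Mean of differences = 0.3750
Numerator Σ(Δz_t−Δz̄)(Δz_{t+1}−Δz̄) = -10.8906
Denominator Σ(Δz_t−Δz̄)² = 87.8750
r_1(Δz) = -10.8906 / 87.8750 = -0.124

-0.124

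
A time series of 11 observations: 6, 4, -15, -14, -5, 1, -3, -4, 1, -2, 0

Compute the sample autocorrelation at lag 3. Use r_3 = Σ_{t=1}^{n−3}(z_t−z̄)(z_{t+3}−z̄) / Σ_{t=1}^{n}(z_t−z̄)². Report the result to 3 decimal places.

-0.327

Mean z̄ = (6 + 4 − 15 − 14 − 5 + 1 − 3 − 4 + 1 − 2 + 0)/11 = -2.8182
Numerator Σ_{t=1}^{8}(z_t−z̄)(z_{t+3}−z̄) = -144.2810
Denominator Σ(z_t−z̄)² = 441.6364
r_3 = -144.2810 / 441.6364 = -0.327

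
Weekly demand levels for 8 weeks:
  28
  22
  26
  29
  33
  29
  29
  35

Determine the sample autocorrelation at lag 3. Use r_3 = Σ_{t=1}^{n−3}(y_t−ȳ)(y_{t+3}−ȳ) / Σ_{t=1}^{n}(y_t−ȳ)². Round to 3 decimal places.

-0.032

Mean ȳ = (28 + 22 + 26 + 29 + 33 + 29 + 29 + 35)/8 = 28.8750
Σ(y_t−ȳ)(y_{t+3}−ȳ) = (-0.1094) + (-28.3594) + (-0.3594) + (0.0156) + (25.2656) = -3.5469
Denominator Σ(y_t−ȳ)² = 110.8750
r_3 = -3.5469 / 110.8750 = -0.032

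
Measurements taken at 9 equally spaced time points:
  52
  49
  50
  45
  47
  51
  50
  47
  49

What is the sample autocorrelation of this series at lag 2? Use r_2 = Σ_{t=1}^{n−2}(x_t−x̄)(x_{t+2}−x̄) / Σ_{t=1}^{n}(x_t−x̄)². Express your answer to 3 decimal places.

-0.341

Mean x̄ = (52 + 49 + 50 + 45 + 47 + 51 + 50 + 47 + 49)/9 = 48.8889
Numerator Σ_{t=1}^{7}(x_t−x̄)(x_{t+2}−x̄) = -13.2469
Denominator Σ(x_t−x̄)² = 38.8889
r_2 = -13.2469 / 38.8889 = -0.341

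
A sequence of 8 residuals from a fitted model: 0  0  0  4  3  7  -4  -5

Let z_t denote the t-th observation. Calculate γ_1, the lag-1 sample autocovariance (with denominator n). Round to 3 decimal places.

2.295

Mean z̄ = (0 + 0 + 0 + 4 + 3 + 7 − 4 − 5)/8 = 0.6250
Σ_{t=1}^{7}(z_t−z̄)(z_{t+1}−z̄) = 18.3594
γ_1 = 18.3594 / 8 = 2.295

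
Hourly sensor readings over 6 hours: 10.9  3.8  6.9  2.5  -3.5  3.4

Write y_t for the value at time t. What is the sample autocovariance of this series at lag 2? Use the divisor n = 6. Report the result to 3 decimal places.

Mean ȳ = (10.9 + 3.8 + 6.9 + 2.5 − 3.5 + 3.4)/6 = 4.0000
Σ_{t=1}^{4}(y_t−ȳ)(y_{t+2}−ȳ) = -0.5400
γ_2 = -0.5400 / 6 = -0.090

-0.090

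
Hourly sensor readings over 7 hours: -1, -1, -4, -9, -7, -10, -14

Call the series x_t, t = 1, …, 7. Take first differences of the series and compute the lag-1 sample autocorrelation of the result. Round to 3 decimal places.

-0.379

First differences Δx: 0, -3, -5, 2, -3, -4
Mean of differences = -2.1667
Numerator Σ(Δx_t−Δx̄)(Δx_{t+1}−Δx̄) = -13.1944
Denominator Σ(Δx_t−Δx̄)² = 34.8333
r_1(Δx) = -13.1944 / 34.8333 = -0.379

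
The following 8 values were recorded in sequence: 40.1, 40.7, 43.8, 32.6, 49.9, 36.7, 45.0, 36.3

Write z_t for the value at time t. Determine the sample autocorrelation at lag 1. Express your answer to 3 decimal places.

-0.805

Mean z̄ = (40.1 + 40.7 + 43.8 + 32.6 + 49.9 + 36.7 + 45.0 + 36.3)/8 = 40.6375
Deviations from mean: -0.5375, 0.0625, 3.1625, -8.0375, 9.2625, -3.9375, 4.3625, -4.3375
Σ(z_t−z̄)(z_{t+1}−z̄) = (-0.0336) + (0.1977) + (-25.4186) + (-74.4473) + (-36.4711) + (-17.1773) + (-18.9223) = -172.2727
Denominator Σ(z_t−z̄)² = 214.0388
r_1 = -172.2727 / 214.0388 = -0.805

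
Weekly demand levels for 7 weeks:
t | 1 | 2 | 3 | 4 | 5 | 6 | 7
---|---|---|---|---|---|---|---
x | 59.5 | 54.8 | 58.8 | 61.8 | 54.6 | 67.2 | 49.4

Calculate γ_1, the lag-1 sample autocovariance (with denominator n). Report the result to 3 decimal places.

Mean x̄ = (59.5 + 54.8 + 58.8 + 61.8 + 54.6 + 67.2 + 49.4)/7 = 58.0143
Σ_{t=1}^{6}(x_t−x̄)(x_{t+1}−x̄) = -127.7431
γ_1 = -127.7431 / 7 = -18.249

-18.249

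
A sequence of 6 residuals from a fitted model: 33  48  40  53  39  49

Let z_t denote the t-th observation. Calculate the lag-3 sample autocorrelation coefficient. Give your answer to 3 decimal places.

Mean z̄ = (33 + 48 + 40 + 53 + 39 + 49)/6 = 43.6667
Deviations from mean: -10.6667, 4.3333, -3.6667, 9.3333, -4.6667, 5.3333
Σ(z_t−z̄)(z_{t+3}−z̄) = (-99.5556) + (-20.2222) + (-19.5556) = -139.3333
Denominator Σ(z_t−z̄)² = 283.3333
r_3 = -139.3333 / 283.3333 = -0.492

-0.492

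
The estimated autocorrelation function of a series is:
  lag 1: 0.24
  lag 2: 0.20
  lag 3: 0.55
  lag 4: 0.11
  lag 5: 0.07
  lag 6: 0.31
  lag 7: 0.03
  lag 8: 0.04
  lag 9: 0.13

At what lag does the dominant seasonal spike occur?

The largest autocorrelation is r_3 = 0.55, with a weaker echo at lag 6 (0.31); the remaining lags stay at or below 0.24. The elevated value at lag 1 (0.24), dropping to 0.20 at lag 2, reflects decaying short-term dependence rather than seasonality.
The dominant spike at lag 3 indicates a seasonal period of 3.

3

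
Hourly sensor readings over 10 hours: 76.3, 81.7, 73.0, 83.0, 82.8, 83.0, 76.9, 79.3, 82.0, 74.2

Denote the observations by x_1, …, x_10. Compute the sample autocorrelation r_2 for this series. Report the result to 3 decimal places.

Mean x̄ = (76.3 + 81.7 + 73.0 + 83.0 + 82.8 + 83.0 + 76.9 + 79.3 + 82.0 + 74.2)/10 = 79.2200
Numerator Σ_{t=1}^{8}(x_t−x̄)(x_{t+2}−x̄) = 4.7032
Denominator Σ(x_t−x̄)² = 133.0760
r_2 = 4.7032 / 133.0760 = 0.035

0.035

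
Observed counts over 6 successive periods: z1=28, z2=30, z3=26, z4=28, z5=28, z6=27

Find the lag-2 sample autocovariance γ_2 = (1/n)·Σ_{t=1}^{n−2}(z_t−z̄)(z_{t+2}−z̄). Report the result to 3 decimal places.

-0.065

Mean z̄ = (28 + 30 + 26 + 28 + 28 + 27)/6 = 27.8333
Σ_{t=1}^{4}(z_t−z̄)(z_{t+2}−z̄) = -0.3889
γ_2 = -0.3889 / 6 = -0.065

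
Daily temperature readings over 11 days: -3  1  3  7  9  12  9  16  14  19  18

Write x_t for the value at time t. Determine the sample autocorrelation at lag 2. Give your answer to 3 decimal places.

0.420

Mean x̄ = (-3 + 1 + 3 + 7 + 9 + 12 + 9 + 16 + 14 + 19 + 18)/11 = 9.5455
Numerator Σ_{t=1}^{9}(x_t−x̄)(x_{t+2}−x̄) = 213.5868
Denominator Σ(x_t−x̄)² = 508.7273
r_2 = 213.5868 / 508.7273 = 0.420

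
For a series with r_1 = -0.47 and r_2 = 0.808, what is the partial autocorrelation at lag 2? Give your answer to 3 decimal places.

0.754

φ_{22} = (r_2 − r_1²) / (1 − r_1²)
r_1² = (-0.47)² = 0.2209
Numerator = 0.808 − 0.2209 = 0.5871; denominator = 1 − 0.2209 = 0.7791
φ_{22} = 0.5871 / 0.7791 = 0.754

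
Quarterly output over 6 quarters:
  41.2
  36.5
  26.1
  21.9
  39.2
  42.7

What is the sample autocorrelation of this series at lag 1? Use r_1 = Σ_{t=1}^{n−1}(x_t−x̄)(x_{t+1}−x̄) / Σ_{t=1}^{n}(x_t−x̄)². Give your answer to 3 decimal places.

Mean x̄ = (41.2 + 36.5 + 26.1 + 21.9 + 39.2 + 42.7)/6 = 34.6000
Σ(x_t−x̄)(x_{t+1}−x̄) = (12.5400) + (-16.1500) + (107.9500) + (-58.4200) + (37.2600) = 83.1800
Denominator Σ(x_t−x̄)² = 367.4800
r_1 = 83.1800 / 367.4800 = 0.226

0.226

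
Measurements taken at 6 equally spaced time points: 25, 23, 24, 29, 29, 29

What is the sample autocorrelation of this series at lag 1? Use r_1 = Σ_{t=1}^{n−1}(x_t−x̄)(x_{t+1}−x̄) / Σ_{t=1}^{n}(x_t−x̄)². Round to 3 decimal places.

0.513

Mean x̄ = (25 + 23 + 24 + 29 + 29 + 29)/6 = 26.5000
Deviations from mean: -1.5000, -3.5000, -2.5000, 2.5000, 2.5000, 2.5000
Numerator Σ_{t=1}^{5}(x_t−x̄)(x_{t+1}−x̄) = 20.2500
Denominator Σ(x_t−x̄)² = 39.5000
r_1 = 20.2500 / 39.5000 = 0.513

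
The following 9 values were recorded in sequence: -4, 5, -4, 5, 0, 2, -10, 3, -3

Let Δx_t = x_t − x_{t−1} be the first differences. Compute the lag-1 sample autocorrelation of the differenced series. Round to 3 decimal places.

-0.765

First differences Δx: 9, -9, 9, -5, 2, -12, 13, -6
Mean of differences = 0.1250
Numerator Σ(Δx_t−Δx̄)(Δx_{t+1}−Δx̄) = -474.7656
Denominator Σ(Δx_t−Δx̄)² = 620.8750
r_1(Δx) = -474.7656 / 620.8750 = -0.765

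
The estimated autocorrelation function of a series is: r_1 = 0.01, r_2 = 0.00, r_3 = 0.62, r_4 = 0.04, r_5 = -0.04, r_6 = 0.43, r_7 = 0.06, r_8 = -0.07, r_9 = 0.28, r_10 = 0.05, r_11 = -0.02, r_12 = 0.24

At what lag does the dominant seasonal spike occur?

The largest autocorrelation is r_3 = 0.62, with weaker echoes at lags 6 (0.43), 9 (0.28) and 12 (0.24); the remaining lags stay at or below 0.06.
The dominant spike at lag 3 indicates a seasonal period of 3.

3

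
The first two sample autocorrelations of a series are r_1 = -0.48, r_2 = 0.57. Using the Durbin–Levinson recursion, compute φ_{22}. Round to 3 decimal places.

φ_{22} = (r_2 − r_1²) / (1 − r_1²)
r_1² = (-0.48)² = 0.2304
Numerator = 0.57 − 0.2304 = 0.3396; denominator = 1 − 0.2304 = 0.7696
φ_{22} = 0.3396 / 0.7696 = 0.441

0.441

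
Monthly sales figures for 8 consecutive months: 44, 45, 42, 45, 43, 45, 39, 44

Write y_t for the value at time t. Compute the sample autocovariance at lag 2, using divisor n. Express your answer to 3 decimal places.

0.949

Mean ȳ = (44 + 45 + 42 + 45 + 43 + 45 + 39 + 44)/8 = 43.3750
Deviations: 0.6250, 1.6250, -1.3750, 1.6250, -0.3750, 1.6250, -4.3750, 0.6250
Σ_{t=1}^{6}(y_t−ȳ)(y_{t+2}−ȳ) = 7.5938
γ_2 = 7.5938 / 8 = 0.949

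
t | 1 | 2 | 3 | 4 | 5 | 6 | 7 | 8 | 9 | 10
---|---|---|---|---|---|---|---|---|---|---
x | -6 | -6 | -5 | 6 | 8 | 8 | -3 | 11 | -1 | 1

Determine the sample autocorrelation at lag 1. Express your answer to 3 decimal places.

Mean x̄ = (-6 − 6 − 5 + 6 + 8 + 8 − 3 + 11 − 1 + 1)/10 = 1.3000
Numerator Σ_{t=1}^{9}(x_t−x̄)(x_{t+1}−x̄) = 53.9100
Denominator Σ(x_t−x̄)² = 376.1000
r_1 = 53.9100 / 376.1000 = 0.143

0.143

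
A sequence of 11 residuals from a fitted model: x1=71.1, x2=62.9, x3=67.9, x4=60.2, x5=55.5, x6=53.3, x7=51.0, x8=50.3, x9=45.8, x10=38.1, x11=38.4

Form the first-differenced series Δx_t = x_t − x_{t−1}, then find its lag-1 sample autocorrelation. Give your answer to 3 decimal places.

-0.526

First differences Δx: -8.2, 5.0, -7.7, -4.7, -2.2, -2.3, -0.7, -4.5, -7.7, 0.3
Mean of differences = -3.2700
Numerator Σ(Δx_t−Δx̄)(Δx_{t+1}−Δx̄) = -82.5989
Denominator Σ(Δx_t−Δx̄)² = 156.9410
r_1(Δx) = -82.5989 / 156.9410 = -0.526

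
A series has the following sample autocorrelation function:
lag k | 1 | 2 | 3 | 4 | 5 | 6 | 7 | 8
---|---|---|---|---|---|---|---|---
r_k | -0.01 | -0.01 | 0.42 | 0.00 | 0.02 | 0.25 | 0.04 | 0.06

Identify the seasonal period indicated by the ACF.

3

The largest autocorrelation is r_3 = 0.42, with a weaker echo at lag 6 (0.25); the remaining lags stay at or below 0.06.
The dominant spike at lag 3 indicates a seasonal period of 3.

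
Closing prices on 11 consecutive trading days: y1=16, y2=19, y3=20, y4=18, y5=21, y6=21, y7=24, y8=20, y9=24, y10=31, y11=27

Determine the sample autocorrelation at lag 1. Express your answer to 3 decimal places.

0.487

Mean ȳ = (16 + 19 + 20 + 18 + 21 + 21 + 24 + 20 + 24 + 31 + 27)/11 = 21.9091
Numerator Σ_{t=1}^{10}(y_t−ȳ)(y_{t+1}−ȳ) = 89.9917
Denominator Σ(y_t−ȳ)² = 184.9091
r_1 = 89.9917 / 184.9091 = 0.487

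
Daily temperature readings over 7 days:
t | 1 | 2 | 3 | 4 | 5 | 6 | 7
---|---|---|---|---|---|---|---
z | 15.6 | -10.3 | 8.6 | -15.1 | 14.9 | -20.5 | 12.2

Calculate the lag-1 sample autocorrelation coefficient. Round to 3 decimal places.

-0.795

Mean z̄ = (15.6 − 10.3 + 8.6 − 15.1 + 14.9 − 20.5 + 12.2)/7 = 0.7714
Numerator Σ_{t=1}^{6}(z_t−z̄)(z_{t+1}−z̄) = -1142.9751
Denominator Σ(z_t−z̄)² = 1438.3543
r_1 = -1142.9751 / 1438.3543 = -0.795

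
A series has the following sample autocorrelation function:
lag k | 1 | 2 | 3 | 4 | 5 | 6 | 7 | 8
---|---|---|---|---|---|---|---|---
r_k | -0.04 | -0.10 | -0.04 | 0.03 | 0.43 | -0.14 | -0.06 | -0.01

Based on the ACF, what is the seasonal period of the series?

The largest autocorrelation is r_5 = 0.43; the remaining lags stay at or below 0.03.
The dominant spike at lag 5 indicates a seasonal period of 5.

5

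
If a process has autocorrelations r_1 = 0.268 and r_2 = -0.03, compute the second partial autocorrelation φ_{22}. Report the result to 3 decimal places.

φ_{22} = (r_2 − r_1²) / (1 − r_1²)
r_1² = (0.268)² = 0.071824
Numerator = -0.03 − 0.0718 = -0.1018; denominator = 1 − 0.0718 = 0.9282
φ_{22} = -0.1018 / 0.9282 = -0.110

-0.110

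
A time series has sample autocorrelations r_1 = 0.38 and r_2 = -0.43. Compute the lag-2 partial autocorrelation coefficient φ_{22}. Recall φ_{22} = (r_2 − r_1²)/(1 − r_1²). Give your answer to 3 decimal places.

-0.671

φ_{22} = (r_2 − r_1²) / (1 − r_1²)
r_1² = (0.38)² = 0.1444
Numerator = -0.43 − 0.1444 = -0.5744; denominator = 1 − 0.1444 = 0.8556
φ_{22} = -0.5744 / 0.8556 = -0.671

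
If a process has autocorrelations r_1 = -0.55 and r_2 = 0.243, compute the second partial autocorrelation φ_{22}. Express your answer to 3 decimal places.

φ_{22} = (r_2 − r_1²) / (1 − r_1²)
r_1² = (-0.55)² = 0.3025
Numerator = 0.243 − 0.3025 = -0.0595; denominator = 1 − 0.3025 = 0.6975
φ_{22} = -0.0595 / 0.6975 = -0.085

-0.085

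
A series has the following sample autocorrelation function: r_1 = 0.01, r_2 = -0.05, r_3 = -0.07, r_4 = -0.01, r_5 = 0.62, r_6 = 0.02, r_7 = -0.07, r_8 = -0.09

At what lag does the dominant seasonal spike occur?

5

The largest autocorrelation is r_5 = 0.62; the remaining lags stay at or below 0.02.
The dominant spike at lag 5 indicates a seasonal period of 5.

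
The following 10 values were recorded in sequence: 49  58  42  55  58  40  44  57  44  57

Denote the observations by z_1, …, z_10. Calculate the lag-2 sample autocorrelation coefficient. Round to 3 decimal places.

-0.201

Mean z̄ = (49 + 58 + 42 + 55 + 58 + 40 + 44 + 57 + 44 + 57)/10 = 50.4000
Numerator Σ_{t=1}^{8}(z_t−z̄)(z_{t+2}−z̄) = -97.7200
Denominator Σ(z_t−z̄)² = 486.4000
r_2 = -97.7200 / 486.4000 = -0.201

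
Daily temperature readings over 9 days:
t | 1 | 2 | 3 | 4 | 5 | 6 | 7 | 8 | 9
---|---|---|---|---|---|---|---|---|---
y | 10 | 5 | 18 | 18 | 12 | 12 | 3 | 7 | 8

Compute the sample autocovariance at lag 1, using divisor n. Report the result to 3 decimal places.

Mean ȳ = (10 + 5 + 18 + 18 + 12 + 12 + 3 + 7 + 8)/9 = 10.3333
Σ_{t=1}^{8}(y_t−ȳ)(y_{t+1}−ȳ) = 55.2222
γ_1 = 55.2222 / 9 = 6.136

6.136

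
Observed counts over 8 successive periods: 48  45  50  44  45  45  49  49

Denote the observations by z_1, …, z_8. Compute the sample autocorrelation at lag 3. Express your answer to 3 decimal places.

-0.403

Mean z̄ = (48 + 45 + 50 + 44 + 45 + 45 + 49 + 49)/8 = 46.8750
Deviations from mean: 1.1250, -1.8750, 3.1250, -2.8750, -1.8750, -1.8750, 2.1250, 2.1250
Σ(z_t−z̄)(z_{t+3}−z̄) = (-3.2344) + (3.5156) + (-5.8594) + (-6.1094) + (-3.9844) = -15.6719
Denominator Σ(z_t−z̄)² = 38.8750
r_3 = -15.6719 / 38.8750 = -0.403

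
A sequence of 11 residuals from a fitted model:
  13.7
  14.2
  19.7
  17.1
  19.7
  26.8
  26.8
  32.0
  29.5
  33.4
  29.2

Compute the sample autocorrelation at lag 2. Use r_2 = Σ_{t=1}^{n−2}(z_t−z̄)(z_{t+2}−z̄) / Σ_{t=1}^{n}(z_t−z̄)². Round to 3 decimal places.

0.471

Mean z̄ = (13.7 + 14.2 + 19.7 + 17.1 + 19.7 + 26.8 + 26.8 + 32.0 + 29.5 + 33.4 + 29.2)/11 = 23.8273
Numerator Σ_{t=1}^{9}(z_t−z̄)(z_{t+2}−z̄) = 241.2021
Denominator Σ(z_t−z̄)² = 511.7218
r_2 = 241.2021 / 511.7218 = 0.471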